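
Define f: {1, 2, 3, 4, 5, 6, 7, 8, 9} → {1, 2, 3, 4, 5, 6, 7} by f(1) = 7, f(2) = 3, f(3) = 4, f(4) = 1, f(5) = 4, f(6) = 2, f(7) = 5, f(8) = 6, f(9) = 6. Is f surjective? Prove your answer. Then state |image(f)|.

7

Every element of the codomain has a preimage: 1 = f(4), 2 = f(6), 3 = f(2), 4 = f(3), 5 = f(7), 6 = f(8), 7 = f(1).
So f is surjective.
The image of f is {1, 2, 3, 4, 5, 6, 7}, which has 7 elements.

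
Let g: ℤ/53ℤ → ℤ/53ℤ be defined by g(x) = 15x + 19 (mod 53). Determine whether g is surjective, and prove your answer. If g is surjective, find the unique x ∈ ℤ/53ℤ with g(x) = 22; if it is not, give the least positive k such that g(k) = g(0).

Since gcd(15, 53) = 1, 15 is invertible modulo 53. Euclid's algorithm: 53 = 3·15 + 8, 15 = 1·8 + 7, 8 = 1·7 + 1; back-substituting gives 1 = 46·15 − 13·53, so 15⁻¹ ≡ 46 (mod 53).
For any y ∈ ℤ/53ℤ, x = 46(y − 19) mod 53 satisfies g(x) = 15·46(y − 19) + 19 ≡ y (since 15·46 ≡ 1 mod 53). So every y has a preimage.
Thus g is surjective.
Since g is surjective, we compute g⁻¹(22): solve 15x + 19 ≡ 22 (mod 53), i.e. 15x ≡ 3 (mod 53).
Multiplying by 15⁻¹ = 46 gives x ≡ 46·3 = 138 = 2·53 + 32 ≡ 32 (mod 53).
Check: g(32) = 15·32 + 19 = 499 = 9·53 + 22 ≡ 22 (mod 53).

32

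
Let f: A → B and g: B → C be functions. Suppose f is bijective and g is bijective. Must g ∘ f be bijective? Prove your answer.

bijective

Injectivity: if g(f(s)) = g(f(t)) then f(s) = f(t) (g injective) so s = t (f injective).
Surjectivity: for c ∈ C pick b with g(b) = c, then a with f(a) = b; then (g ∘ f)(a) = c.
Thus g ∘ f is bijective.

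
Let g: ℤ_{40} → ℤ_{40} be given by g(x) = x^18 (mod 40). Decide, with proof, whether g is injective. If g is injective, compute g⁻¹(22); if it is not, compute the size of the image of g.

g(4): Repeated squaring mod 40: 4^1 ≡ 4, 4^2 ≡ 4² = 16, 4^4 ≡ 16² = 256 ≡ 16, 4^8 ≡ 16² = 256 ≡ 16, 4^16 ≡ 16² = 256 ≡ 16. Since 18 = 16 + 2, 4^18 ≡ 16·16: 16·16 = 256 ≡ 16. So 4^18 ≡ 16 (mod 40).
g(6): Repeated squaring mod 40: 6^1 ≡ 6, 6^2 ≡ 6² = 36, 6^4 ≡ 36² = 1296 ≡ 16, 6^8 ≡ 16² = 256 ≡ 16, 6^16 ≡ 16² = 256 ≡ 16. Since 18 = 16 + 2, 6^18 ≡ 16·36: 16·36 = 576 ≡ 16. So 6^18 ≡ 16 (mod 40).
So g(4) = g(6) = 16 while 4 ≠ 6, so g is not injective.
Since g is not injective, we determine |image(g)|. Computing x^18 mod 40 for each x (by repeated squaring, reducing mod 40 at every step), the values g(0), g(1), …, g(39) are: 0, 1, 24, 9, 16, 25, 16, 9, 24, 1, 0, 1, 24, 9, 16, 25, 16, 9, 24, 1, 0, 1, 24, 9, 16, 25, 16, 9, 24, 1, 0, 1, 24, 9, 16, 25, 16, 9, 24, 1.
The distinct values are {0, 1, 9, 16, 24, 25}; there are 6 of them.

6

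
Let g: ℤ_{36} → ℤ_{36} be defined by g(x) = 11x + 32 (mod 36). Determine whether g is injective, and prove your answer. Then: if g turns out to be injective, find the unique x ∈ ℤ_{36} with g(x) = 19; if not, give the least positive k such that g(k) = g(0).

If g(u) = g(v), then 11u ≡ 11v (mod 36). Because gcd(11, 36) = 1, we may cancel 11 to get u ≡ v (mod 36).
Thus g is injective.
We now compute 11⁻¹ mod 36 explicitly. Euclid's algorithm: 36 = 3·11 + 3, 11 = 3·3 + 2, 3 = 1·2 + 1; back-substituting gives 1 = 23·11 − 7·36, so 11⁻¹ ≡ 23 (mod 36).
Since g is injective, we find g⁻¹(19): we need 11x ≡ 19 − 32 ≡ 23 (mod 36). Using 11⁻¹ = 23: x ≡ 23·23 = 529 = 14·36 + 25, so x = 25.
Check: g(25) = 11·25 + 32 = 307 = 8·36 + 19 ≡ 19 (mod 36).

25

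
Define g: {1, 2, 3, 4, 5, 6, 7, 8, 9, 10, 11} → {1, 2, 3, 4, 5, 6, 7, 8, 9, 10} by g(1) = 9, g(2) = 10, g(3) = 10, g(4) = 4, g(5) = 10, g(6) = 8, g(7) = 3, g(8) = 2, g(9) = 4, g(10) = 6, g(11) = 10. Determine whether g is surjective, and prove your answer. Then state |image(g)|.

7

No element maps to 1, so g is not surjective.
The image of g is {2, 3, 4, 6, 8, 9, 10}, which has 7 elements.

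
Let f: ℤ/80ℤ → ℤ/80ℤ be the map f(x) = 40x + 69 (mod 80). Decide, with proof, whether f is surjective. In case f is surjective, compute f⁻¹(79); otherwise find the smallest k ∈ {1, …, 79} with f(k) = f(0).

2

Recall: f is surjective if every y in the codomain equals f(x) for some x in the domain.
Since gcd(40, 80) = 40, we have 40x ≡ 0 (mod 40) for all x, so f(x) ≡ 29 (mod 40).
But 0 ≢ 29 (mod 40), so 0 ∈ ℤ/80ℤ has no preimage. Thus f is not surjective.
Since f is not surjective, we find the least positive k with f(k) = f(0): this means 40k ≡ 0 (mod 80), i.e. 80 ∣ 40k. Since gcd(40, 80) = 40, dividing through by 40 this holds exactly when 2 ∣ k.
The smallest positive such k is 2.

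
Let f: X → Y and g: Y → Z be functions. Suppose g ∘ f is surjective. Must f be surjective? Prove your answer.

not surjective

No. Take X = {1, 2, 3}, Y = {1, 2, 3, 4, 5}, Z = {1}, f(a) = 1 for every a ∈ X, and g(b) = 1 for every b ∈ Y.
Then g ∘ f is surjective onto {1}, but 5 ∈ Y has no preimage under f, so f is not surjective.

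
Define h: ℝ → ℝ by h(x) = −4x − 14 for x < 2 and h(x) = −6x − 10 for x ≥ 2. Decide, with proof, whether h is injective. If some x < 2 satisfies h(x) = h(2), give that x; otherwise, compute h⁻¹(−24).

7/3

Both pieces are strictly decreasing (slopes −4 and −6), so each is injective on its own interval.
The left piece maps (−∞, 2) onto (−22, ∞); the right piece maps [2, ∞) onto (−∞, −22].
These images are disjoint, so no value is attained by both pieces. Therefore h is injective.
Because the two images are disjoint, no x < 2 has h(x) = h(2), so we compute h⁻¹(−24): −24 lies in (−∞, −22], so solve −6x − 10 = −24: x = (−24 + 10)/(−6) = 7/3.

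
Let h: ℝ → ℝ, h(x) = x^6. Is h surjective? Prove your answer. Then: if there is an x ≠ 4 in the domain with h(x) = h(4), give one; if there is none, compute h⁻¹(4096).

Since 6 is even, x^6 ≥ 0 for all x ∈ ℝ, so −1 ∈ ℝ has no preimage. Therefore h is not surjective.
For the follow-up, such an x exists: taking x = −4 ∈ ℝ gives h(−4) = 4096 = h(4) with −4 ≠ 4.

-4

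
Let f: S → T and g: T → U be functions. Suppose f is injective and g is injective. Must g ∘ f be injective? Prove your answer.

injective

Suppose (g ∘ f)(s) = (g ∘ f)(t), i.e. g(f(s)) = g(f(t)).
Since g is injective, f(s) = f(t). Since f is injective, s = t. Thus g ∘ f is injective.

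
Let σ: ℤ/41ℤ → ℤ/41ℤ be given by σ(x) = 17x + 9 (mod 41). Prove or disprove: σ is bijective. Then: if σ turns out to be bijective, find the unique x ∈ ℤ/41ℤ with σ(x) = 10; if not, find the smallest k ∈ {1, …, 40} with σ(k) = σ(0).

29

Recall: σ is injective if σ(x_1) = σ(x_2) implies x_1 = x_2.
Suppose σ(x_1) = σ(x_2) in ℤ/41ℤ. Then 17x_1 + 9 ≡ 17x_2 + 9 (mod 41), therefore 17(x_1 − x_2) ≡ 0 (mod 41).
Since gcd(17, 41) = 1, 17 is invertible modulo 41, so x_1 − x_2 ≡ 0 (mod 41), i.e. x_1 = x_2.
We now compute 17⁻¹ mod 41 explicitly. Euclid's algorithm: 41 = 2·17 + 7, 17 = 2·7 + 3, 7 = 2·3 + 1; back-substituting gives 1 = 29·17 − 12·41, so 17⁻¹ ≡ 29 (mod 41).
Then y ↦ 29(y − 9) is a two-sided inverse to σ, so every y ∈ ℤ/41ℤ has a preimage.
Therefore σ is bijective.
Since σ is bijective, we find σ⁻¹(10): we need 17x ≡ 10 − 9 ≡ 1 (mod 41). Using 17⁻¹ = 29: x ≡ 29·1 = 29, so x = 29.
Check: σ(29) = 17·29 + 9 = 502 = 12·41 + 10 ≡ 10 (mod 41).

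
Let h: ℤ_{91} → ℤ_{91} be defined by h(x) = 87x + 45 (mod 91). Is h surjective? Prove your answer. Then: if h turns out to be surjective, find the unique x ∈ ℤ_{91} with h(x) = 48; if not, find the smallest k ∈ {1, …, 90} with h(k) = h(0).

22

By definition, h is surjective if every y in the codomain equals h(x) for some x in the domain.
Since gcd(87, 91) = 1, 87 is invertible modulo 91. Euclid's algorithm: 91 = 1·87 + 4, 87 = 21·4 + 3, 4 = 1·3 + 1; back-substituting gives 1 = 68·87 − 65·91, so 87⁻¹ ≡ 68 (mod 91).
Then y ↦ 68(y − 45) is a two-sided inverse to h, so every y ∈ ℤ_{91} has a preimage.
So h is surjective.
Since h is surjective, we compute h⁻¹(48): solve 87x + 45 ≡ 48 (mod 91), i.e. 87x ≡ 3 (mod 91).
Multiplying by 87⁻¹ = 68 gives x ≡ 68·3 = 204 = 2·91 + 22 ≡ 22 (mod 91).
Check: h(22) = 87·22 + 45 = 1959 = 21·91 + 48 ≡ 48 (mod 91).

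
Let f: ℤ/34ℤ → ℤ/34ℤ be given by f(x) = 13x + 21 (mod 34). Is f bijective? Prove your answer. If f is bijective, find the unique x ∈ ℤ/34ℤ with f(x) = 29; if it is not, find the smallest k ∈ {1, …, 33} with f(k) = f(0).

32

If f(s) = f(t), then 13s ≡ 13t (mod 34). Because gcd(13, 34) = 1, we may cancel 13 to get s ≡ t (mod 34).
We now compute 13⁻¹ mod 34 explicitly. Euclid's algorithm: 34 = 2·13 + 8, 13 = 1·8 + 5, 8 = 1·5 + 3, 5 = 1·3 + 2, 3 = 1·2 + 1; back-substituting gives 1 = 21·13 − 8·34, so 13⁻¹ ≡ 21 (mod 34).
Then y ↦ 21(y − 21) is a two-sided inverse to f, so every y ∈ ℤ/34ℤ has a preimage.
Therefore f is bijective.
Since f is bijective, we find f⁻¹(29): we need 13x ≡ 29 − 21 ≡ 8 (mod 34). Using 13⁻¹ = 21: x ≡ 21·8 = 168 = 4·34 + 32, so x = 32.
Check: f(32) = 13·32 + 21 = 437 = 12·34 + 29 ≡ 29 (mod 34).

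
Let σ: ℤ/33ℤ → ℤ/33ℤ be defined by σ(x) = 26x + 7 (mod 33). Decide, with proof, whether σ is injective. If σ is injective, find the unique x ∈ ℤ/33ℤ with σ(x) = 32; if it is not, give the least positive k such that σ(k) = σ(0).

If σ(x_1) = σ(x_2), then 26x_1 ≡ 26x_2 (mod 33). Because gcd(26, 33) = 1, we may cancel 26 to get x_1 ≡ x_2 (mod 33).
So σ is injective.
We now compute 26⁻¹ mod 33 explicitly. Euclid's algorithm: 33 = 1·26 + 7, 26 = 3·7 + 5, 7 = 1·5 + 2, 5 = 2·2 + 1; back-substituting gives 1 = 14·26 − 11·33, so 26⁻¹ ≡ 14 (mod 33).
Since σ is injective, we compute σ⁻¹(32): solve 26x + 7 ≡ 32 (mod 33), i.e. 26x ≡ 25 (mod 33).
Multiplying by 26⁻¹ = 14 gives x ≡ 14·25 = 350 = 10·33 + 20 ≡ 20 (mod 33).
Check: σ(20) = 26·20 + 7 = 527 = 15·33 + 32 ≡ 32 (mod 33).

20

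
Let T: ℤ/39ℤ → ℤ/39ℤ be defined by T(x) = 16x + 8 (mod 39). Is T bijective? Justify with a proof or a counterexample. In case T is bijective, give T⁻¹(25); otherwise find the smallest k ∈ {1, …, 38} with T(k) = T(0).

Suppose T(x_1) = T(x_2) in ℤ/39ℤ. Then 16x_1 + 8 ≡ 16x_2 + 8 (mod 39), therefore 16(x_1 − x_2) ≡ 0 (mod 39).
Since gcd(16, 39) = 1, 16 is invertible modulo 39, therefore x_1 − x_2 ≡ 0 (mod 39), i.e. x_1 = x_2.
We now compute 16⁻¹ mod 39 explicitly. Euclid's algorithm: 39 = 2·16 + 7, 16 = 2·7 + 2, 7 = 3·2 + 1; back-substituting gives 1 = 22·16 − 9·39, so 16⁻¹ ≡ 22 (mod 39).
For any y ∈ ℤ/39ℤ, x = 22(y − 8) mod 39 satisfies T(x) = 16·22(y − 8) + 8 ≡ y (since 16·22 ≡ 1 mod 39). So every y has a preimage.
Thus T is bijective.
Since T is bijective, we compute T⁻¹(25): solve 16x + 8 ≡ 25 (mod 39), i.e. 16x ≡ 17 (mod 39).
Multiplying by 16⁻¹ = 22 gives x ≡ 22·17 = 374 = 9·39 + 23 ≡ 23 (mod 39).
Check: T(23) = 16·23 + 8 = 376 = 9·39 + 25 ≡ 25 (mod 39).

23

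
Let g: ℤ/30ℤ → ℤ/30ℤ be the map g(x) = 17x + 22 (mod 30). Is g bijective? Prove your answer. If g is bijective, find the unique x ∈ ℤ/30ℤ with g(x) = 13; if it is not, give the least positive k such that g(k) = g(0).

3

Suppose g(u) = g(v) in ℤ/30ℤ. Then 17u + 22 ≡ 17v + 22 (mod 30), thus 17(u − v) ≡ 0 (mod 30).
Since gcd(17, 30) = 1, 17 is invertible modulo 30, so u − v ≡ 0 (mod 30), i.e. u = v.
We now compute 17⁻¹ mod 30 explicitly. Euclid's algorithm: 30 = 1·17 + 13, 17 = 1·13 + 4, 13 = 3·4 + 1; back-substituting gives 1 = 23·17 − 13·30, so 17⁻¹ ≡ 23 (mod 30).
Then y ↦ 23(y − 22) is a two-sided inverse to g, so every y ∈ ℤ/30ℤ has a preimage.
Therefore g is bijective.
Since g is bijective, we find g⁻¹(13): we need 17x ≡ 13 − 22 ≡ 21 (mod 30). Using 17⁻¹ = 23: x ≡ 23·21 = 483 = 16·30 + 3, so x = 3.
Check: g(3) = 17·3 + 22 = 73 = 2·30 + 13 ≡ 13 (mod 30).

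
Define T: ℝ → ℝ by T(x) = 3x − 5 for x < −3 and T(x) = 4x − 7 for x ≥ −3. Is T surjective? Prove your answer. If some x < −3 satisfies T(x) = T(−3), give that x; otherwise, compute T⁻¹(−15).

Both pieces are strictly increasing (slopes 3 and 4), so each is injective on its own interval.
The left piece maps (−∞, −3) onto (−∞, −14); the right piece maps [−3, ∞) onto [−19, ∞).
The union (−∞, −14) ∪ [−19, ∞) covers ℝ, so T is surjective.
For the follow-up: the images overlap, so an x < −3 with T(x) = T(−3) exists. T(−3) = −19; solving 3x − 5 = −19 for x < −3 gives x = (−19 + 5)/3 = −14/3.

-14/3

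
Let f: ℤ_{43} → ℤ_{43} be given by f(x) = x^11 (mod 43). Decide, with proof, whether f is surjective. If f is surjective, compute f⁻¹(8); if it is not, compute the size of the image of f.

Since 43 is prime, the nonzero elements of ℤ_{43} form a cyclic group of order 42.
As gcd(11, 42) = 1, raising to the 11th power is a bijection on this group: if u^11 ≡ v^11 then (uv^{−1})^11 = 1, and the only element of order dividing gcd(11, 42) = 1 is 1, so u = v.
With f(0) = 0 this makes f injective on all of ℤ_{43}, hence bijective (finite equal-size domain and codomain). In particular f is surjective.
Since f is surjective, we find the preimage of 8. The inverse of x ↦ x^11 on (ℤ_{43})^× is x ↦ x^23, because 11·23 = 253 = 6·42 + 1 ≡ 1 (mod 42) and x^{42} = 1 for x ≠ 0 (Fermat). So f⁻¹(8) = 8^23 mod 43.
Repeated squaring mod 43: 8^1 ≡ 8, 8^2 ≡ 8² = 64 ≡ 21, 8^4 ≡ 21² = 441 ≡ 11, 8^8 ≡ 11² = 121 ≡ 35, 8^16 ≡ 35² = 1225 ≡ 21. Since 23 = 16 + 4 + 2 + 1, 8^23 ≡ 21·11·21·8: 21·11 = 231 ≡ 16, then 16·21 = 336 ≡ 35, then 35·8 = 280 ≡ 22. So 8^23 ≡ 22 (mod 43).
Hence f⁻¹(8) = 22.

22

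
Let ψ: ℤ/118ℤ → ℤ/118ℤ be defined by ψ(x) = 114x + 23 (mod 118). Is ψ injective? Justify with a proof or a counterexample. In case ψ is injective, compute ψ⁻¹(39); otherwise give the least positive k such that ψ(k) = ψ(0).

By definition, injectivity means: for all s, t in the domain, ψ(s) = ψ(t) implies s = t.
We have gcd(114, 118) = 2 > 1. Taking s = 0 and t = 59: ψ(0) = 23 and ψ(59) = 114·59 + 23 = 6749 ≡ 23 (mod 118).
So ψ(0) = ψ(59) while 0 ≠ 59, thus ψ is not injective.
Since ψ is not injective, we find the least positive k with ψ(k) = ψ(0): this means 114k ≡ 0 (mod 118), i.e. 118 ∣ 114k. Since gcd(114, 118) = 2, dividing through by 2 this holds exactly when 59 ∣ 57k, and as gcd(57, 59) = 1, exactly when 59 ∣ k.
The smallest positive such k is 59.

59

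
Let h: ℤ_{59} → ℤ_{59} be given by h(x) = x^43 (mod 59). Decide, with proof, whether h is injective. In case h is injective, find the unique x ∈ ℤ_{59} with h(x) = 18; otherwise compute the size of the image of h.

Since 59 is prime, the nonzero elements of ℤ_{59} form a cyclic group of order 58.
As gcd(43, 58) = 1, raising to the 43rd power is a bijection on this group: if u^43 ≡ v^43 then (uv^{−1})^43 = 1, and the only element of order dividing gcd(43, 58) = 1 is 1, so u = v.
With h(0) = 0 this makes h injective on all of ℤ_{59}, hence bijective (finite equal-size domain and codomain). In particular h is injective.
Since h is injective, we find the preimage of 18. The inverse of x ↦ x^43 on (ℤ_{59})^× is x ↦ x^27, because 43·27 = 1161 = 20·58 + 1 ≡ 1 (mod 58) and x^{58} = 1 for x ≠ 0 (Fermat). So h⁻¹(18) = 18^27 mod 59.
Repeated squaring mod 59: 18^1 ≡ 18, 18^2 ≡ 18² = 324 ≡ 29, 18^4 ≡ 29² = 841 ≡ 15, 18^8 ≡ 15² = 225 ≡ 48, 18^16 ≡ 48² = 2304 ≡ 3. Since 27 = 16 + 8 + 2 + 1, 18^27 ≡ 3·48·29·18: 3·48 = 144 ≡ 26, then 26·29 = 754 ≡ 46, then 46·18 = 828 ≡ 2. So 18^27 ≡ 2 (mod 59).
Hence h⁻¹(18) = 2.

2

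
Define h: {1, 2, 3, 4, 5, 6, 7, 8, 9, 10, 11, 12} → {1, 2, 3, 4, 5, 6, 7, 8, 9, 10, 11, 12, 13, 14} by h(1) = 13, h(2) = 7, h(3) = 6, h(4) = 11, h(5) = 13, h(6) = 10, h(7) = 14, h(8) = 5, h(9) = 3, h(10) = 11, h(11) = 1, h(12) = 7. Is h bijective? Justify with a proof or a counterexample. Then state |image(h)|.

h(1) = 13 = h(5) with 1 ≠ 5, so h is not injective, hence not bijective.
The image of h is {1, 3, 5, 6, 7, 10, 11, 13, 14}, which has 9 elements.

9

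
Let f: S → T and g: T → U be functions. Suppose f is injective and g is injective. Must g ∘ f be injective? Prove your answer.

injective

Suppose (g ∘ f)(u) = (g ∘ f)(v), i.e. g(f(u)) = g(f(v)).
Since g is injective, f(u) = f(v). Since f is injective, u = v. Thus g ∘ f is injective.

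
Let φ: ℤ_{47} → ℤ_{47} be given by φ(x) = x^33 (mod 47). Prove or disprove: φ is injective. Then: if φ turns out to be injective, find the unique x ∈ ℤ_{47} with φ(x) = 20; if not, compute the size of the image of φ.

Since 47 is prime, the nonzero elements of ℤ_{47} form a cyclic group of order 46.
As gcd(33, 46) = 1, raising to the 33rd power is a bijection on this group: if x_1^33 ≡ x_2^33 then (x_1x_2^{−1})^33 = 1, and the only element of order dividing gcd(33, 46) = 1 is 1, so x_1 = x_2.
With φ(0) = 0 this makes φ injective on all of ℤ_{47}, hence bijective (finite equal-size domain and codomain). In particular φ is injective.
Since φ is injective, we find the preimage of 20. The inverse of x ↦ x^33 on (ℤ_{47})^× is x ↦ x^7, because 33·7 = 231 = 5·46 + 1 ≡ 1 (mod 46) and x^{46} = 1 for x ≠ 0 (Fermat). So φ⁻¹(20) = 20^7 mod 47.
Repeated squaring mod 47: 20^1 ≡ 20, 20^2 ≡ 20² = 400 ≡ 24, 20^4 ≡ 24² = 576 ≡ 12. Since 7 = 4 + 2 + 1, 20^7 ≡ 12·24·20: 12·24 = 288 ≡ 6, then 6·20 = 120 ≡ 26. So 20^7 ≡ 26 (mod 47).
Hence φ⁻¹(20) = 26.

26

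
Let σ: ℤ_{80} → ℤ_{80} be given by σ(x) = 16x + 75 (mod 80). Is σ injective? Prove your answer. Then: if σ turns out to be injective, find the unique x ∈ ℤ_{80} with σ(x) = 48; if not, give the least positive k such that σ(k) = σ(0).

5

We have gcd(16, 80) = 16 > 1. Taking u = 0 and v = 5: σ(0) = 75 and σ(5) = 16·5 + 75 = 155 ≡ 75 (mod 80).
So σ(0) = σ(5) while 0 ≠ 5, thus σ is not injective.
Since σ is not injective, we find the least positive k with σ(k) = σ(0): this means 16k ≡ 0 (mod 80), i.e. 80 ∣ 16k. Since gcd(16, 80) = 16, dividing through by 16 this holds exactly when 5 ∣ k.
The smallest positive such k is 5.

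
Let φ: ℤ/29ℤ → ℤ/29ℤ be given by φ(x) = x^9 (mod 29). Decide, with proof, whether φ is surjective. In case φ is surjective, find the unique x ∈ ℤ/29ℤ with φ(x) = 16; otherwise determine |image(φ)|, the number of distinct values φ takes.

Since 29 is prime, the nonzero elements of ℤ/29ℤ form a cyclic group of order 28.
As gcd(9, 28) = 1, raising to the 9th power is a bijection on this group: if a^9 ≡ b^9 then (ab^{−1})^9 = 1, and the only element of order dividing gcd(9, 28) = 1 is 1, so a = b.
With φ(0) = 0 this makes φ injective on all of ℤ/29ℤ, hence bijective (finite equal-size domain and codomain). In particular φ is surjective.
Since φ is surjective, we find the preimage of 16. The inverse of x ↦ x^9 on (ℤ/29ℤ)^× is x ↦ x^25, because 9·25 = 225 = 8·28 + 1 ≡ 1 (mod 28) and x^{28} = 1 for x ≠ 0 (Fermat). So φ⁻¹(16) = 16^25 mod 29.
Repeated squaring mod 29: 16^1 ≡ 16, 16^2 ≡ 16² = 256 ≡ 24, 16^4 ≡ 24² = 576 ≡ 25, 16^8 ≡ 25² = 625 ≡ 16, 16^16 ≡ 16² = 256 ≡ 24. Since 25 = 16 + 8 + 1, 16^25 ≡ 24·16·16: 24·16 = 384 ≡ 7, then 7·16 = 112 ≡ 25. So 16^25 ≡ 25 (mod 29).
Hence φ⁻¹(16) = 25.

25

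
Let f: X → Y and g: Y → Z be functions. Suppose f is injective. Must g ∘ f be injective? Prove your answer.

No. Take X = Y = Z = {1, 2, 3}, f = identity (injective), and g(x) = 1 for every x.
Then (g ∘ f)(1) = 1 = (g ∘ f)(3) with 1 ≠ 3, so g ∘ f is not injective.

not injective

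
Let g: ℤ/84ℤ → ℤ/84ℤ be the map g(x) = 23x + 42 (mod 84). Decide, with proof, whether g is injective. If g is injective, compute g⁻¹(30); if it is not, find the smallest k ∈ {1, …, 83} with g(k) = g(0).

If g(a) = g(b), then 23a ≡ 23b (mod 84). Because gcd(23, 84) = 1, we may cancel 23 to get a ≡ b (mod 84).
Hence g is injective.
We now compute 23⁻¹ mod 84 explicitly. Euclid's algorithm: 84 = 3·23 + 15, 23 = 1·15 + 8, 15 = 1·8 + 7, 8 = 1·7 + 1; back-substituting gives 1 = 11·23 − 3·84, so 23⁻¹ ≡ 11 (mod 84).
Since g is injective, we compute g⁻¹(30): solve 23x + 42 ≡ 30 (mod 84), i.e. 23x ≡ 72 (mod 84).
Multiplying by 23⁻¹ = 11 gives x ≡ 11·72 = 792 = 9·84 + 36 ≡ 36 (mod 84).
Check: g(36) = 23·36 + 42 = 870 = 10·84 + 30 ≡ 30 (mod 84).

36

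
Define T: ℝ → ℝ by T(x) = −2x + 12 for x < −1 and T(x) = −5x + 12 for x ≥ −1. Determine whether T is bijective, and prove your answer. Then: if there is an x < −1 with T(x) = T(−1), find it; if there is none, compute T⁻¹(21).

-5/2

Both pieces are strictly decreasing (slopes −2 and −5), so each is injective on its own interval.
The left piece maps (−∞, −1) onto (14, ∞); the right piece maps [−1, ∞) onto (−∞, 17].
These images overlap. In particular T(−1) = 17 (right piece), and solving −2x + 12 = 17 on the left piece gives x = −5/2 < −1.
So T(−5/2) = T(−1) with −5/2 ≠ −1, and T is not injective, hence not bijective. This x = −5/2 is the requested value below −1.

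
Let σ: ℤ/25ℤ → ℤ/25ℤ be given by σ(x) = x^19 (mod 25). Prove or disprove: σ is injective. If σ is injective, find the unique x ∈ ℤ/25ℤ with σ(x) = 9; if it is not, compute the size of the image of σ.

21

σ(0) = 0^19 = 0.
σ(5): Repeated squaring mod 25: 5^1 ≡ 5, 5^2 ≡ 5² = 25 ≡ 0, 5^4 ≡ 0² = 0, 5^8 ≡ 0² = 0, 5^16 ≡ 0² = 0. Since 19 = 16 + 2 + 1, 5^19 ≡ 0·0·5: 0·0 = 0, then 0·5 = 0. So 5^19 ≡ 0 (mod 25).
So σ(0) = σ(5) = 0 while 0 ≠ 5, therefore σ is not injective.
Since σ is not injective, we determine |image(σ)|. Computing x^19 mod 25 for each x (by repeated squaring, reducing mod 25 at every step), the values σ(0), σ(1), …, σ(24) are: 0, 1, 13, 17, 19, 0, 21, 18, 22, 14, 0, 16, 23, 2, 9, 0, 11, 3, 7, 4, 0, 6, 8, 12, 24.
The distinct values are {0, 1, 2, 3, 4, 6, 7, 8, 9, 11, 12, 13, 14, 16, 17, 18, 19, 21, 22, 23, 24}; there are 21 of them.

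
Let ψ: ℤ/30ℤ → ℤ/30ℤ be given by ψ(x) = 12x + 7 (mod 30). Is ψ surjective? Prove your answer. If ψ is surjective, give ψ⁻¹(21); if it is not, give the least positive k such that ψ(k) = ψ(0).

Since gcd(12, 30) = 6, we have 12x ≡ 0 (mod 6) for all x, so ψ(x) ≡ 1 (mod 6).
But 0 ≢ 1 (mod 6), so 0 ∈ ℤ/30ℤ has no preimage. Therefore ψ is not surjective.
Since ψ is not surjective, we find the least positive k with ψ(k) = ψ(0): this means 12k ≡ 0 (mod 30), i.e. 30 ∣ 12k. Since gcd(12, 30) = 6, dividing through by 6 this holds exactly when 5 ∣ 2k, and as gcd(2, 5) = 1, exactly when 5 ∣ k.
The smallest positive such k is 5.

5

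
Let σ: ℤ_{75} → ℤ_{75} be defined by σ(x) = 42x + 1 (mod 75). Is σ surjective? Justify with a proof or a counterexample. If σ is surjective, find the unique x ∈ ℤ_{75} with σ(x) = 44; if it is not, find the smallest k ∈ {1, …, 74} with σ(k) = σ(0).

Since gcd(42, 75) = 3, we have 42x ≡ 0 (mod 3) for all x, so σ(x) ≡ 1 (mod 3).
But 0 ≢ 1 (mod 3), so 0 ∈ ℤ_{75} has no preimage. Hence σ is not surjective.
Since σ is not surjective, we find the least positive k with σ(k) = σ(0): this means 42k ≡ 0 (mod 75), i.e. 75 ∣ 42k. Since gcd(42, 75) = 3, dividing through by 3 this holds exactly when 25 ∣ 14k, and as gcd(14, 25) = 1, exactly when 25 ∣ k.
The smallest positive such k is 25.

25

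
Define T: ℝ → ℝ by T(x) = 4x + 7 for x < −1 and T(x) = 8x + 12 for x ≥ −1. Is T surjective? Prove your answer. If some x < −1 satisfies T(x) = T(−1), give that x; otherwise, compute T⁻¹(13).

1/8

Both pieces are strictly increasing (slopes 4 and 8), so each is injective on its own interval.
The left piece maps (−∞, −1) onto (−∞, 3); the right piece maps [−1, ∞) onto [4, ∞).
The union (−∞, 3) ∪ [4, ∞) omits the interval between 3 and 4; in particular 3 has no preimage. So T is not surjective.
Because the two images are disjoint, no x < −1 has T(x) = T(−1), so we compute T⁻¹(13): 13 lies in [4, ∞), so solve 8x + 12 = 13: x = (13 − 12)/8 = 1/8.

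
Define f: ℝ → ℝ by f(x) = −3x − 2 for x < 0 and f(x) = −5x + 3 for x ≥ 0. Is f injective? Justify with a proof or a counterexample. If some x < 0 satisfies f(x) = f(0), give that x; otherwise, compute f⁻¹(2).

Both pieces are strictly decreasing (slopes −3 and −5), so each is injective on its own interval.
The left piece maps (−∞, 0) onto (−2, ∞); the right piece maps [0, ∞) onto (−∞, 3].
These images overlap. In particular f(0) = 3 (right piece), and solving −3x − 2 = 3 on the left piece gives x = −5/3 < 0.
So f(−5/3) = f(0) with −5/3 ≠ 0, and f is not injective. This x = −5/3 is the requested value below 0.

-5/3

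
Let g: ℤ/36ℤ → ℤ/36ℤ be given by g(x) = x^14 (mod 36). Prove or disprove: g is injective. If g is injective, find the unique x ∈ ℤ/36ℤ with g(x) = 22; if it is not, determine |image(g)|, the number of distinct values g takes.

g(0) = 0^14 = 0.
g(6): Repeated squaring mod 36: 6^1 ≡ 6, 6^2 ≡ 6² = 36 ≡ 0, 6^4 ≡ 0² = 0, 6^8 ≡ 0² = 0. Since 14 = 8 + 4 + 2, 6^14 ≡ 0·0·0: 0·0 = 0, then 0·0 = 0. So 6^14 ≡ 0 (mod 36).
So g(0) = g(6) = 0 while 0 ≠ 6, so g is not injective.
Since g is not injective, we determine |image(g)|. Computing x^14 mod 36 for each x (by repeated squaring, reducing mod 36 at every step), the values g(0), g(1), …, g(35) are: 0, 1, 4, 9, 16, 25, 0, 13, 28, 9, 28, 13, 0, 25, 16, 9, 4, 1, 0, 1, 4, 9, 16, 25, 0, 13, 28, 9, 28, 13, 0, 25, 16, 9, 4, 1.
The distinct values are {0, 1, 4, 9, 13, 16, 25, 28}; there are 8 of them.

8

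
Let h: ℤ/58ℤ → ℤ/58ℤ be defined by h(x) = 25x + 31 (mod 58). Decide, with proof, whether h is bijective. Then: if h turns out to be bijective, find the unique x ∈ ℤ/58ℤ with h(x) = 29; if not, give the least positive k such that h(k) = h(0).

44

By definition, h is injective if h(u) = h(v) implies u = v.
Suppose h(u) = h(v) in ℤ/58ℤ. Then 25u + 31 ≡ 25v + 31 (mod 58), therefore 25(u − v) ≡ 0 (mod 58).
Since gcd(25, 58) = 1, 25 is invertible modulo 58, so u − v ≡ 0 (mod 58), i.e. u = v.
We now compute 25⁻¹ mod 58 explicitly. Euclid's algorithm: 58 = 2·25 + 8, 25 = 3·8 + 1; back-substituting gives 1 = 7·25 − 3·58, so 25⁻¹ ≡ 7 (mod 58).
For any y ∈ ℤ/58ℤ, x = 7(y − 31) mod 58 satisfies h(x) = 25·7(y − 31) + 31 ≡ y (since 25·7 ≡ 1 mod 58). So every y has a preimage.
Hence h is bijective.
Since h is bijective, we find h⁻¹(29): we need 25x ≡ 29 − 31 ≡ 56 (mod 58). Using 25⁻¹ = 7: x ≡ 7·56 = 392 = 6·58 + 44, so x = 44.
Check: h(44) = 25·44 + 31 = 1131 = 19·58 + 29 ≡ 29 (mod 58).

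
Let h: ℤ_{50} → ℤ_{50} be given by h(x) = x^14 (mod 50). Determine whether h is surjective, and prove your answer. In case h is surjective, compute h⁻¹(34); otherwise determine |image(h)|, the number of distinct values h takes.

h(0) = 0^14 = 0.
h(10): Repeated squaring mod 50: 10^1 ≡ 10, 10^2 ≡ 10² = 100 ≡ 0, 10^4 ≡ 0² = 0, 10^8 ≡ 0² = 0. Since 14 = 8 + 4 + 2, 10^14 ≡ 0·0·0: 0·0 = 0, then 0·0 = 0. So 10^14 ≡ 0 (mod 50).
So h(0) = h(10) = 0 while 0 ≠ 10, hence h is not injective.
A non-injective map from the 50-element set ℤ_{50} to itself takes at most 49 distinct values, so it cannot be surjective. So h is not surjective.
Since h is not surjective, we determine |image(h)|. Computing x^14 mod 50 for each x (by repeated squaring, reducing mod 50 at every step), the values h(0), h(1), …, h(49) are: 0, 1, 34, 19, 6, 25, 46, 49, 4, 11, 0, 41, 14, 39, 16, 25, 36, 29, 24, 21, 0, 31, 44, 9, 26, 25, 26, 9, 44, 31, 0, 21, 24, 29, 36, 25, 16, 39, 14, 41, 0, 11, 4, 49, 46, 25, 6, 19, 34, 1.
The distinct values are {0, 1, 4, 6, 9, 11, 14, 16, 19, 21, 24, 25, 26, 29, 31, 34, 36, 39, 41, 44, 46, 49}; there are 22 of them.

22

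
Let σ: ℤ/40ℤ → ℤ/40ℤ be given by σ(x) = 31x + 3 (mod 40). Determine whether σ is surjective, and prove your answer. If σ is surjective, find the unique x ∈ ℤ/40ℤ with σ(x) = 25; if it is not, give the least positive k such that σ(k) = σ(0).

2

Since gcd(31, 40) = 1, 31 is invertible modulo 40. Euclid's algorithm: 40 = 1·31 + 9, 31 = 3·9 + 4, 9 = 2·4 + 1; back-substituting gives 1 = 31·31 − 24·40, so 31⁻¹ ≡ 31 (mod 40).
For any y ∈ ℤ/40ℤ, x = 31(y − 3) mod 40 satisfies σ(x) = 31·31(y − 3) + 3 ≡ y (since 31·31 ≡ 1 mod 40). So every y has a preimage.
Therefore σ is surjective.
Since σ is surjective, we find σ⁻¹(25): we need 31x ≡ 25 − 3 ≡ 22 (mod 40). Using 31⁻¹ = 31: x ≡ 31·22 = 682 = 17·40 + 2, so x = 2.
Check: σ(2) = 31·2 + 3 = 65 = 1·40 + 25 ≡ 25 (mod 40).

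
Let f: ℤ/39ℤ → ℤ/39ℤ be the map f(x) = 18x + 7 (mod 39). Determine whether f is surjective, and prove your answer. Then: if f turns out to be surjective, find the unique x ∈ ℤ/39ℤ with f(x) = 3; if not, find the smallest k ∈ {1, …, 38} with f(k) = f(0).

13

Since gcd(18, 39) = 3, we have 18x ≡ 0 (mod 3) for all x, so f(x) ≡ 1 (mod 3).
But 0 ≢ 1 (mod 3), so 0 ∈ ℤ/39ℤ has no preimage. Hence f is not surjective.
Since f is not surjective, we find the least positive k with f(k) = f(0): this means 18k ≡ 0 (mod 39), i.e. 39 ∣ 18k. Since gcd(18, 39) = 3, dividing through by 3 this holds exactly when 13 ∣ 6k, and as gcd(6, 13) = 1, exactly when 13 ∣ k.
The smallest positive such k is 13.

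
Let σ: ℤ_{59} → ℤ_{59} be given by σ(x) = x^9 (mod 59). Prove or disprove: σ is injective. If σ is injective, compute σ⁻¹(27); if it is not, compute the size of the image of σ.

Since 59 is prime, the nonzero elements of ℤ_{59} form a cyclic group of order 58.
As gcd(9, 58) = 1, raising to the 9th power is a bijection on this group: if s^9 ≡ t^9 then (st^{−1})^9 = 1, and the only element of order dividing gcd(9, 58) = 1 is 1, so s = t.
With σ(0) = 0 this makes σ injective on all of ℤ_{59}, hence bijective (finite equal-size domain and codomain). In particular σ is injective.
Since σ is injective, we find the preimage of 27. The inverse of x ↦ x^9 on (ℤ_{59})^× is x ↦ x^13, because 9·13 = 117 = 2·58 + 1 ≡ 1 (mod 58) and x^{58} = 1 for x ≠ 0 (Fermat). So σ⁻¹(27) = 27^13 mod 59.
Repeated squaring mod 59: 27^1 ≡ 27, 27^2 ≡ 27² = 729 ≡ 21, 27^4 ≡ 21² = 441 ≡ 28, 27^8 ≡ 28² = 784 ≡ 17. Since 13 = 8 + 4 + 1, 27^13 ≡ 17·28·27: 17·28 = 476 ≡ 4, then 4·27 = 108 ≡ 49. So 27^13 ≡ 49 (mod 59).
Hence σ⁻¹(27) = 49.

49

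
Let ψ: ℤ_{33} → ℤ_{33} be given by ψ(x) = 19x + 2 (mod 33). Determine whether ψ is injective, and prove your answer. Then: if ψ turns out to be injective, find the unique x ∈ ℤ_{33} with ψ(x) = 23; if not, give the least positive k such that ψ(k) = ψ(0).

Recall that ψ is injective if ψ(a) = ψ(b) implies a = b.
If ψ(a) = ψ(b), then 19a ≡ 19b (mod 33). Because gcd(19, 33) = 1, we may cancel 19 to get a ≡ b (mod 33).
Therefore ψ is injective.
We now compute 19⁻¹ mod 33 explicitly. Euclid's algorithm: 33 = 1·19 + 14, 19 = 1·14 + 5, 14 = 2·5 + 4, 5 = 1·4 + 1; back-substituting gives 1 = 7·19 − 4·33, so 19⁻¹ ≡ 7 (mod 33).
Since ψ is injective, we compute ψ⁻¹(23): solve 19x + 2 ≡ 23 (mod 33), i.e. 19x ≡ 21 (mod 33).
Multiplying by 19⁻¹ = 7 gives x ≡ 7·21 = 147 = 4·33 + 15 ≡ 15 (mod 33).
Check: ψ(15) = 19·15 + 2 = 287 = 8·33 + 23 ≡ 23 (mod 33).

15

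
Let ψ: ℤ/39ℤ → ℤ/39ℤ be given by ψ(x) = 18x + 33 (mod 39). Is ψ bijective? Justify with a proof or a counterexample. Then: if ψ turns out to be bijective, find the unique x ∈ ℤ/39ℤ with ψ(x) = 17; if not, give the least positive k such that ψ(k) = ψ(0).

By definition, ψ is injective if ψ(u) = ψ(v) implies u = v.
We have gcd(18, 39) = 3 > 1. Taking u = 0 and v = 13: ψ(0) = 33 and ψ(13) = 18·13 + 33 = 267 ≡ 33 (mod 39).
So ψ(0) = ψ(13) while 0 ≠ 13, hence ψ is not injective, hence not bijective.
Since ψ is not bijective, we find the least positive k with ψ(k) = ψ(0): this means 18k ≡ 0 (mod 39), i.e. 39 ∣ 18k. Since gcd(18, 39) = 3, dividing through by 3 this holds exactly when 13 ∣ 6k, and as gcd(6, 13) = 1, exactly when 13 ∣ k.
The smallest positive such k is 13.

13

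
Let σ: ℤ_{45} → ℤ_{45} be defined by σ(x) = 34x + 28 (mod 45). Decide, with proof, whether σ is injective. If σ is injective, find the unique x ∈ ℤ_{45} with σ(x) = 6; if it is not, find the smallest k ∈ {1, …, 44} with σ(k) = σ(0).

2

Recall that σ is injective when σ(a) = σ(b) forces a = b.
If σ(a) = σ(b), then 34a ≡ 34b (mod 45). Because gcd(34, 45) = 1, we may cancel 34 to get a ≡ b (mod 45).
Hence σ is injective.
We now compute 34⁻¹ mod 45 explicitly. Euclid's algorithm: 45 = 1·34 + 11, 34 = 3·11 + 1; back-substituting gives 1 = 4·34 − 3·45, so 34⁻¹ ≡ 4 (mod 45).
Since σ is injective, we compute σ⁻¹(6): solve 34x + 28 ≡ 6 (mod 45), i.e. 34x ≡ 23 (mod 45).
Multiplying by 34⁻¹ = 4 gives x ≡ 4·23 = 92 = 2·45 + 2 ≡ 2 (mod 45).
Check: σ(2) = 34·2 + 28 = 96 = 2·45 + 6 ≡ 6 (mod 45).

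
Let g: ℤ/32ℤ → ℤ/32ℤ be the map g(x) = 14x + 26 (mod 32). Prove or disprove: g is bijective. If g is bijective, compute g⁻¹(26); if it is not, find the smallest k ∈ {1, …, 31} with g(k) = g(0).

16

We have gcd(14, 32) = 2 > 1. Taking x_1 = 0 and x_2 = 16: g(0) = 26 and g(16) = 14·16 + 26 = 250 ≡ 26 (mod 32).
So g(0) = g(16) while 0 ≠ 16, so g is not injective, hence not bijective.
Since g is not bijective, we find the least positive k with g(k) = g(0): this means 14k ≡ 0 (mod 32), i.e. 32 ∣ 14k. Since gcd(14, 32) = 2, dividing through by 2 this holds exactly when 16 ∣ 7k, and as gcd(7, 16) = 1, exactly when 16 ∣ k.
The smallest positive such k is 16.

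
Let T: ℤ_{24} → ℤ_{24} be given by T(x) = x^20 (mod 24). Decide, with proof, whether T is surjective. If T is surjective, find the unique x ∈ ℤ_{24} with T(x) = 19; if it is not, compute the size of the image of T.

T(2): Repeated squaring mod 24: 2^1 ≡ 2, 2^2 ≡ 2² = 4, 2^4 ≡ 4² = 16, 2^8 ≡ 16² = 256 ≡ 16, 2^16 ≡ 16² = 256 ≡ 16. Since 20 = 16 + 4, 2^20 ≡ 16·16: 16·16 = 256 ≡ 16. So 2^20 ≡ 16 (mod 24).
T(4): Repeated squaring mod 24: 4^1 ≡ 4, 4^2 ≡ 4² = 16, 4^4 ≡ 16² = 256 ≡ 16, 4^8 ≡ 16² = 256 ≡ 16, 4^16 ≡ 16² = 256 ≡ 16. Since 20 = 16 + 4, 4^20 ≡ 16·16: 16·16 = 256 ≡ 16. So 4^20 ≡ 16 (mod 24).
So T(2) = T(4) = 16 while 2 ≠ 4, hence T is not injective.
A non-injective map from the 24-element set ℤ_{24} to itself takes at most 23 distinct values, so it cannot be surjective. So T is not surjective.
Since T is not surjective, we determine |image(T)|. Computing x^20 mod 24 for each x (by repeated squaring, reducing mod 24 at every step), the values T(0), T(1), …, T(23) are: 0, 1, 16, 9, 16, 1, 0, 1, 16, 9, 16, 1, 0, 1, 16, 9, 16, 1, 0, 1, 16, 9, 16, 1.
The distinct values are {0, 1, 9, 16}; there are 4 of them.

4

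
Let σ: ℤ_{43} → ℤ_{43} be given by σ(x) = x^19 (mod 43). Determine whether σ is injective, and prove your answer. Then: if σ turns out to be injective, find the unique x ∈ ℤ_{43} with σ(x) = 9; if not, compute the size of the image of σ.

Since 43 is prime, the nonzero elements of ℤ_{43} form a cyclic group of order 42.
As gcd(19, 42) = 1, raising to the 19th power is a bijection on this group: if a^19 ≡ b^19 then (ab^{−1})^19 = 1, and the only element of order dividing gcd(19, 42) = 1 is 1, so a = b.
With σ(0) = 0 this makes σ injective on all of ℤ_{43}, hence bijective (finite equal-size domain and codomain). In particular σ is injective.
Since σ is injective, we find the preimage of 9. The inverse of x ↦ x^19 on (ℤ_{43})^× is x ↦ x^31, because 19·31 = 589 = 14·42 + 1 ≡ 1 (mod 42) and x^{42} = 1 for x ≠ 0 (Fermat). So σ⁻¹(9) = 9^31 mod 43.
Repeated squaring mod 43: 9^1 ≡ 9, 9^2 ≡ 9² = 81 ≡ 38, 9^4 ≡ 38² = 1444 ≡ 25, 9^8 ≡ 25² = 625 ≡ 23, 9^16 ≡ 23² = 529 ≡ 13. Since 31 = 16 + 8 + 4 + 2 + 1, 9^31 ≡ 13·23·25·38·9: 13·23 = 299 ≡ 41, then 41·25 = 1025 ≡ 36, then 36·38 = 1368 ≡ 35, then 35·9 = 315 ≡ 14. So 9^31 ≡ 14 (mod 43).
Hence σ⁻¹(9) = 14.

14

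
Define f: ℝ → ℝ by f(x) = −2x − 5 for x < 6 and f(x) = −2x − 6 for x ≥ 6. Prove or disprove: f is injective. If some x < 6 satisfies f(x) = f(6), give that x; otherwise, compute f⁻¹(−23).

17/2

Both pieces are strictly decreasing (slopes −2 and −2), so each is injective on its own interval.
The left piece maps (−∞, 6) onto (−17, ∞); the right piece maps [6, ∞) onto (−∞, −18].
These images are disjoint, so no value is attained by both pieces. So f is injective.
Because the two images are disjoint, no x < 6 has f(x) = f(6), so we compute f⁻¹(−23): −23 lies in (−∞, −18], so solve −2x − 6 = −23: x = (−23 + 6)/(−2) = 17/2.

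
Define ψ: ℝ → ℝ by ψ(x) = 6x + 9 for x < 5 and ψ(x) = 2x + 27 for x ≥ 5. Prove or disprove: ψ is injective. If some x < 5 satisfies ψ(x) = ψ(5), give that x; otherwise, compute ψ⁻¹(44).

Both pieces are strictly increasing (slopes 6 and 2), so each is injective on its own interval.
The left piece maps (−∞, 5) onto (−∞, 39); the right piece maps [5, ∞) onto [37, ∞).
These images overlap. In particular ψ(5) = 37 (right piece), and solving 6x + 9 = 37 on the left piece gives x = 14/3 < 5.
So ψ(14/3) = ψ(5) with 14/3 ≠ 5, and ψ is not injective. This x = 14/3 is the requested value below 5.

14/3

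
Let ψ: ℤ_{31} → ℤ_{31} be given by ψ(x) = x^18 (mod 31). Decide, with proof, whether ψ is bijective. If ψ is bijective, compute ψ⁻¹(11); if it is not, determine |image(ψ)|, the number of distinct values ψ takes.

ψ(1) = 1^18 = 1.
ψ(5): Repeated squaring mod 31: 5^1 ≡ 5, 5^2 ≡ 5² = 25, 5^4 ≡ 25² = 625 ≡ 5, 5^8 ≡ 5² = 25, 5^16 ≡ 25² = 625 ≡ 5. Since 18 = 16 + 2, 5^18 ≡ 5·25: 5·25 = 125 ≡ 1. So 5^18 ≡ 1 (mod 31).
So ψ(1) = ψ(5) = 1 while 1 ≠ 5, hence ψ is not injective, hence not bijective.
Since ψ is not bijective, we determine |image(ψ)|. Computing x^18 mod 31 for each x (by repeated squaring, reducing mod 31 at every step), the values ψ(0), ψ(1), …, ψ(30) are: 0, 1, 8, 4, 2, 1, 1, 2, 16, 16, 8, 2, 8, 4, 16, 4, 4, 16, 4, 8, 2, 8, 16, 16, 2, 1, 1, 2, 4, 8, 1.
The distinct values are {0, 1, 2, 4, 8, 16}; there are 6 of them.

6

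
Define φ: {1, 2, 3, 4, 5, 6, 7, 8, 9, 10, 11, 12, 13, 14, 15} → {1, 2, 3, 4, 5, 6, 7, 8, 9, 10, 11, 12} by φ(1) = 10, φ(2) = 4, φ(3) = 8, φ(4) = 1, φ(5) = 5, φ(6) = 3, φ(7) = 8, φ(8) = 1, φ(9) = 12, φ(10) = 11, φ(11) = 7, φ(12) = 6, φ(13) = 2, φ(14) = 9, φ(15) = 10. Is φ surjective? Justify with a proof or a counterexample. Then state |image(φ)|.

12

Every element of the codomain has a preimage: 1 = φ(4), 2 = φ(13), 3 = φ(6), 4 = φ(2), 5 = φ(5), 6 = φ(12), 7 = φ(11), 8 = φ(3), 9 = φ(14), 10 = φ(1), 11 = φ(10), 12 = φ(9).
So φ is surjective.
The image of φ is {1, 2, 3, 4, 5, 6, 7, 8, 9, 10, 11, 12}, which has 12 elements.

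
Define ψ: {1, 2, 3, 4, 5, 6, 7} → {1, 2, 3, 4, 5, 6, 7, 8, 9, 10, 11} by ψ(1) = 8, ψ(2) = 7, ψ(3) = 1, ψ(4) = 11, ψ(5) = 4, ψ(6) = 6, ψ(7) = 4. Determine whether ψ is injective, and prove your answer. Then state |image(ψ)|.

ψ(5) = 4 = ψ(7) with 5 ≠ 7, so ψ is not injective.
The image of ψ is {1, 4, 6, 7, 8, 11}, which has 6 elements.

6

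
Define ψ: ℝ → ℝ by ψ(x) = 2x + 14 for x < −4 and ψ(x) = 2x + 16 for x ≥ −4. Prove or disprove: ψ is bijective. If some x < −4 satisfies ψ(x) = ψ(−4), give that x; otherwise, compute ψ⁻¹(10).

-3

Both pieces are strictly increasing (slopes 2 and 2), so each is injective on its own interval.
The left piece maps (−∞, −4) onto (−∞, 6); the right piece maps [−4, ∞) onto [8, ∞).
The images leave a gap (6 has no preimage), so ψ is not surjective, hence not bijective.
Because the two images are disjoint, no x < −4 has ψ(x) = ψ(−4), so we compute ψ⁻¹(10): 10 lies in [8, ∞), so solve 2x + 16 = 10: x = (10 − 16)/2 = −3.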